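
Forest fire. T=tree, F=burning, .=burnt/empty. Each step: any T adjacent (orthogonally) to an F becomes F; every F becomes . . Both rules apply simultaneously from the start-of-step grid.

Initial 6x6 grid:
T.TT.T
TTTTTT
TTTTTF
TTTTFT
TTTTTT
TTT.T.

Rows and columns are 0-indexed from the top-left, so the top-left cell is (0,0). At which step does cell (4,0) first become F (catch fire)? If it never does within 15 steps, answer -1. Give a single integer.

Step 1: cell (4,0)='T' (+5 fires, +2 burnt)
Step 2: cell (4,0)='T' (+7 fires, +5 burnt)
Step 3: cell (4,0)='T' (+4 fires, +7 burnt)
Step 4: cell (4,0)='T' (+6 fires, +4 burnt)
Step 5: cell (4,0)='F' (+5 fires, +6 burnt)
  -> target ignites at step 5
Step 6: cell (4,0)='.' (+2 fires, +5 burnt)
Step 7: cell (4,0)='.' (+1 fires, +2 burnt)
Step 8: cell (4,0)='.' (+0 fires, +1 burnt)
  fire out at step 8

5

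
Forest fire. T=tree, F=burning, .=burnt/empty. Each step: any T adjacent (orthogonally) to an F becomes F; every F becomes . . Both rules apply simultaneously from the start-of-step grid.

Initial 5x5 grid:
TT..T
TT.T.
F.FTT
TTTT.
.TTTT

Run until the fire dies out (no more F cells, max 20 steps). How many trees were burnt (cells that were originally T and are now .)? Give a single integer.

Answer: 15

Derivation:
Step 1: +4 fires, +2 burnt (F count now 4)
Step 2: +7 fires, +4 burnt (F count now 7)
Step 3: +3 fires, +7 burnt (F count now 3)
Step 4: +1 fires, +3 burnt (F count now 1)
Step 5: +0 fires, +1 burnt (F count now 0)
Fire out after step 5
Initially T: 16, now '.': 24
Total burnt (originally-T cells now '.'): 15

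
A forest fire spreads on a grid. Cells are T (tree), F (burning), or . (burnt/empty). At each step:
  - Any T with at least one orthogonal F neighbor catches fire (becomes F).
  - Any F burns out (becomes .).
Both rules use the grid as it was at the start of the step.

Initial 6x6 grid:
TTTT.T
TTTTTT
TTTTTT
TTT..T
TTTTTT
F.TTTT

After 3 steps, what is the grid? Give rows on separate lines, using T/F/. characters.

Step 1: 1 trees catch fire, 1 burn out
  TTTT.T
  TTTTTT
  TTTTTT
  TTT..T
  FTTTTT
  ..TTTT
Step 2: 2 trees catch fire, 1 burn out
  TTTT.T
  TTTTTT
  TTTTTT
  FTT..T
  .FTTTT
  ..TTTT
Step 3: 3 trees catch fire, 2 burn out
  TTTT.T
  TTTTTT
  FTTTTT
  .FT..T
  ..FTTT
  ..TTTT

TTTT.T
TTTTTT
FTTTTT
.FT..T
..FTTT
..TTTT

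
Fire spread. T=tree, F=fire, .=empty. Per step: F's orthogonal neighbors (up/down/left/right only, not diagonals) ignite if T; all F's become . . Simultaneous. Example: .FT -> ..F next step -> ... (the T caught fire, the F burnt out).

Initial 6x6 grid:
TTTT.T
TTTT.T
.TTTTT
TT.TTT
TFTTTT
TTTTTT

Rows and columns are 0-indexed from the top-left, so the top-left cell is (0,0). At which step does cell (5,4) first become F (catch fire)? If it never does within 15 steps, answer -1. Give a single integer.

Step 1: cell (5,4)='T' (+4 fires, +1 burnt)
Step 2: cell (5,4)='T' (+5 fires, +4 burnt)
Step 3: cell (5,4)='T' (+5 fires, +5 burnt)
Step 4: cell (5,4)='F' (+7 fires, +5 burnt)
  -> target ignites at step 4
Step 5: cell (5,4)='.' (+6 fires, +7 burnt)
Step 6: cell (5,4)='.' (+2 fires, +6 burnt)
Step 7: cell (5,4)='.' (+1 fires, +2 burnt)
Step 8: cell (5,4)='.' (+1 fires, +1 burnt)
Step 9: cell (5,4)='.' (+0 fires, +1 burnt)
  fire out at step 9

4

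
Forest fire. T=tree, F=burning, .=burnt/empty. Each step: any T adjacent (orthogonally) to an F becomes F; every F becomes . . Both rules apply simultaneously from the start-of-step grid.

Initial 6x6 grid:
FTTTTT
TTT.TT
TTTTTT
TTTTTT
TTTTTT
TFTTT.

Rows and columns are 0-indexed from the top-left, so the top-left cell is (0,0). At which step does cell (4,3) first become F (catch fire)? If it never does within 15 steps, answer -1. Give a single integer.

Step 1: cell (4,3)='T' (+5 fires, +2 burnt)
Step 2: cell (4,3)='T' (+7 fires, +5 burnt)
Step 3: cell (4,3)='F' (+7 fires, +7 burnt)
  -> target ignites at step 3
Step 4: cell (4,3)='.' (+4 fires, +7 burnt)
Step 5: cell (4,3)='.' (+5 fires, +4 burnt)
Step 6: cell (4,3)='.' (+3 fires, +5 burnt)
Step 7: cell (4,3)='.' (+1 fires, +3 burnt)
Step 8: cell (4,3)='.' (+0 fires, +1 burnt)
  fire out at step 8

3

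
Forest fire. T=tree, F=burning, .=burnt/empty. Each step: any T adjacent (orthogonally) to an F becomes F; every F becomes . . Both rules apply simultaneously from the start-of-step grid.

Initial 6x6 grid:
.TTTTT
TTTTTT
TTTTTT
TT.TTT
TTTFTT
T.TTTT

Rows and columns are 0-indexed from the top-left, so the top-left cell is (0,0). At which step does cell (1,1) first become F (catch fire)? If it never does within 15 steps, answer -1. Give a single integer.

Step 1: cell (1,1)='T' (+4 fires, +1 burnt)
Step 2: cell (1,1)='T' (+6 fires, +4 burnt)
Step 3: cell (1,1)='T' (+7 fires, +6 burnt)
Step 4: cell (1,1)='T' (+7 fires, +7 burnt)
Step 5: cell (1,1)='F' (+5 fires, +7 burnt)
  -> target ignites at step 5
Step 6: cell (1,1)='.' (+3 fires, +5 burnt)
Step 7: cell (1,1)='.' (+0 fires, +3 burnt)
  fire out at step 7

5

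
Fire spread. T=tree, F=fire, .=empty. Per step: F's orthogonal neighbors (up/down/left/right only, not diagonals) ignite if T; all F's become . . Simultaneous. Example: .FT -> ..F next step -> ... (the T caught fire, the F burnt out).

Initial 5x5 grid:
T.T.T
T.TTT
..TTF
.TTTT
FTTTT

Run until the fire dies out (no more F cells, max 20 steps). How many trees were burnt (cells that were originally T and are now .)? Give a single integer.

Step 1: +4 fires, +2 burnt (F count now 4)
Step 2: +7 fires, +4 burnt (F count now 7)
Step 3: +3 fires, +7 burnt (F count now 3)
Step 4: +1 fires, +3 burnt (F count now 1)
Step 5: +0 fires, +1 burnt (F count now 0)
Fire out after step 5
Initially T: 17, now '.': 23
Total burnt (originally-T cells now '.'): 15

Answer: 15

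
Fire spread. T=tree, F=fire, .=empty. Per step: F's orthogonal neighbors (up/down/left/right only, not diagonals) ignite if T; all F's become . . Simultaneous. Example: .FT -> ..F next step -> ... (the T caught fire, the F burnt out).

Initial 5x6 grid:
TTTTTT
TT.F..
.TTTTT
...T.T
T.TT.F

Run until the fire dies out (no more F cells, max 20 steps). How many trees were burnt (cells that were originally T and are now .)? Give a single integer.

Answer: 17

Derivation:
Step 1: +3 fires, +2 burnt (F count now 3)
Step 2: +6 fires, +3 burnt (F count now 6)
Step 3: +4 fires, +6 burnt (F count now 4)
Step 4: +3 fires, +4 burnt (F count now 3)
Step 5: +1 fires, +3 burnt (F count now 1)
Step 6: +0 fires, +1 burnt (F count now 0)
Fire out after step 6
Initially T: 18, now '.': 29
Total burnt (originally-T cells now '.'): 17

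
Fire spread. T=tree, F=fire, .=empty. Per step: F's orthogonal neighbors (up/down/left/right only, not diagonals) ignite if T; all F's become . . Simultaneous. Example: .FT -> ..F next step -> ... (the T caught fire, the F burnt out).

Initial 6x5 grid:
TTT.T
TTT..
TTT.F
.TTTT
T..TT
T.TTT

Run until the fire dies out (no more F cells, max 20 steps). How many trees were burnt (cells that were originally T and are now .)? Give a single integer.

Answer: 18

Derivation:
Step 1: +1 fires, +1 burnt (F count now 1)
Step 2: +2 fires, +1 burnt (F count now 2)
Step 3: +3 fires, +2 burnt (F count now 3)
Step 4: +3 fires, +3 burnt (F count now 3)
Step 5: +3 fires, +3 burnt (F count now 3)
Step 6: +3 fires, +3 burnt (F count now 3)
Step 7: +2 fires, +3 burnt (F count now 2)
Step 8: +1 fires, +2 burnt (F count now 1)
Step 9: +0 fires, +1 burnt (F count now 0)
Fire out after step 9
Initially T: 21, now '.': 27
Total burnt (originally-T cells now '.'): 18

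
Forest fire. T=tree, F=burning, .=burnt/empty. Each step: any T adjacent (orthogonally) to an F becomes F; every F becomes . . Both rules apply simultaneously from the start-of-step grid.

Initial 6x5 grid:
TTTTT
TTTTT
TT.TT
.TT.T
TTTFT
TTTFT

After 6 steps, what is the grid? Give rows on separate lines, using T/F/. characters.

Step 1: 4 trees catch fire, 2 burn out
  TTTTT
  TTTTT
  TT.TT
  .TT.T
  TTF.F
  TTF.F
Step 2: 4 trees catch fire, 4 burn out
  TTTTT
  TTTTT
  TT.TT
  .TF.F
  TF...
  TF...
Step 3: 4 trees catch fire, 4 burn out
  TTTTT
  TTTTT
  TT.TF
  .F...
  F....
  F....
Step 4: 3 trees catch fire, 4 burn out
  TTTTT
  TTTTF
  TF.F.
  .....
  .....
  .....
Step 5: 4 trees catch fire, 3 burn out
  TTTTF
  TFTF.
  F....
  .....
  .....
  .....
Step 6: 4 trees catch fire, 4 burn out
  TFTF.
  F.F..
  .....
  .....
  .....
  .....

TFTF.
F.F..
.....
.....
.....
.....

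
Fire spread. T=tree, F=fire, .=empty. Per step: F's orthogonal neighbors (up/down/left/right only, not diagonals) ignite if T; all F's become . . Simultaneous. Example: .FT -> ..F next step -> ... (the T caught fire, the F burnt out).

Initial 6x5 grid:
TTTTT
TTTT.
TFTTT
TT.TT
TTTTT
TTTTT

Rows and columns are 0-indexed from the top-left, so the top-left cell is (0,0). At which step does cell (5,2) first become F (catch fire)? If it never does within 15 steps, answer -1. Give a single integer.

Step 1: cell (5,2)='T' (+4 fires, +1 burnt)
Step 2: cell (5,2)='T' (+6 fires, +4 burnt)
Step 3: cell (5,2)='T' (+8 fires, +6 burnt)
Step 4: cell (5,2)='F' (+5 fires, +8 burnt)
  -> target ignites at step 4
Step 5: cell (5,2)='.' (+3 fires, +5 burnt)
Step 6: cell (5,2)='.' (+1 fires, +3 burnt)
Step 7: cell (5,2)='.' (+0 fires, +1 burnt)
  fire out at step 7

4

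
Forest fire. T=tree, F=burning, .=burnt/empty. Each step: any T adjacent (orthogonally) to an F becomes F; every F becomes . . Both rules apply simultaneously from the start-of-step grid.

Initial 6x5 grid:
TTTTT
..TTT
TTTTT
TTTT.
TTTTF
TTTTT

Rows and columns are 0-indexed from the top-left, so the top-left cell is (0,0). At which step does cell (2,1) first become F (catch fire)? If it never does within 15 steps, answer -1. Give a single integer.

Step 1: cell (2,1)='T' (+2 fires, +1 burnt)
Step 2: cell (2,1)='T' (+3 fires, +2 burnt)
Step 3: cell (2,1)='T' (+4 fires, +3 burnt)
Step 4: cell (2,1)='T' (+6 fires, +4 burnt)
Step 5: cell (2,1)='F' (+6 fires, +6 burnt)
  -> target ignites at step 5
Step 6: cell (2,1)='.' (+3 fires, +6 burnt)
Step 7: cell (2,1)='.' (+1 fires, +3 burnt)
Step 8: cell (2,1)='.' (+1 fires, +1 burnt)
Step 9: cell (2,1)='.' (+0 fires, +1 burnt)
  fire out at step 9

5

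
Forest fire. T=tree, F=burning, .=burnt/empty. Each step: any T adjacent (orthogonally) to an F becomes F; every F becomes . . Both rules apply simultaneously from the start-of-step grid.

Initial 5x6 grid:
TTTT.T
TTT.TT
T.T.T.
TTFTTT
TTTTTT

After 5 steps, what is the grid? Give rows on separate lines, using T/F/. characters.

Step 1: 4 trees catch fire, 1 burn out
  TTTT.T
  TTT.TT
  T.F.T.
  TF.FTT
  TTFTTT
Step 2: 5 trees catch fire, 4 burn out
  TTTT.T
  TTF.TT
  T...T.
  F...FT
  TF.FTT
Step 3: 7 trees catch fire, 5 burn out
  TTFT.T
  TF..TT
  F...F.
  .....F
  F...FT
Step 4: 5 trees catch fire, 7 burn out
  TF.F.T
  F...FT
  ......
  ......
  .....F
Step 5: 2 trees catch fire, 5 burn out
  F....T
  .....F
  ......
  ......
  ......

F....T
.....F
......
......
......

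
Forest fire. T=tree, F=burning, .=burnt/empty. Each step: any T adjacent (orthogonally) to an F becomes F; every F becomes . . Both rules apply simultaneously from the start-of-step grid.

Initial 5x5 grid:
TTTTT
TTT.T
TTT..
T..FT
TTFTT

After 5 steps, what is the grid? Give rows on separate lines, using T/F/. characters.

Step 1: 3 trees catch fire, 2 burn out
  TTTTT
  TTT.T
  TTT..
  T...F
  TF.FT
Step 2: 2 trees catch fire, 3 burn out
  TTTTT
  TTT.T
  TTT..
  T....
  F...F
Step 3: 1 trees catch fire, 2 burn out
  TTTTT
  TTT.T
  TTT..
  F....
  .....
Step 4: 1 trees catch fire, 1 burn out
  TTTTT
  TTT.T
  FTT..
  .....
  .....
Step 5: 2 trees catch fire, 1 burn out
  TTTTT
  FTT.T
  .FT..
  .....
  .....

TTTTT
FTT.T
.FT..
.....
.....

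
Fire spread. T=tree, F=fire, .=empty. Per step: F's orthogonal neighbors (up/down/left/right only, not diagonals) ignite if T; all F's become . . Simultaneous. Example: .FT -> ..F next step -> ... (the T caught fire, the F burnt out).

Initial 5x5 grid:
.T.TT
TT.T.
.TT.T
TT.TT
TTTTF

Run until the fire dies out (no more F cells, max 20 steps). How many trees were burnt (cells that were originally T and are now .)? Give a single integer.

Step 1: +2 fires, +1 burnt (F count now 2)
Step 2: +3 fires, +2 burnt (F count now 3)
Step 3: +1 fires, +3 burnt (F count now 1)
Step 4: +2 fires, +1 burnt (F count now 2)
Step 5: +2 fires, +2 burnt (F count now 2)
Step 6: +2 fires, +2 burnt (F count now 2)
Step 7: +2 fires, +2 burnt (F count now 2)
Step 8: +0 fires, +2 burnt (F count now 0)
Fire out after step 8
Initially T: 17, now '.': 22
Total burnt (originally-T cells now '.'): 14

Answer: 14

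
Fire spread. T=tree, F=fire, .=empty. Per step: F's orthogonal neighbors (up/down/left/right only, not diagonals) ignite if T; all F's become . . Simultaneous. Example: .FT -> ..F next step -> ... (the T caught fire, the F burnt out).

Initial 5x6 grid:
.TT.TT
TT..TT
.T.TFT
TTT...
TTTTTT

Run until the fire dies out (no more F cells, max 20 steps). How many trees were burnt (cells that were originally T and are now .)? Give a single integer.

Answer: 6

Derivation:
Step 1: +3 fires, +1 burnt (F count now 3)
Step 2: +2 fires, +3 burnt (F count now 2)
Step 3: +1 fires, +2 burnt (F count now 1)
Step 4: +0 fires, +1 burnt (F count now 0)
Fire out after step 4
Initially T: 20, now '.': 16
Total burnt (originally-T cells now '.'): 6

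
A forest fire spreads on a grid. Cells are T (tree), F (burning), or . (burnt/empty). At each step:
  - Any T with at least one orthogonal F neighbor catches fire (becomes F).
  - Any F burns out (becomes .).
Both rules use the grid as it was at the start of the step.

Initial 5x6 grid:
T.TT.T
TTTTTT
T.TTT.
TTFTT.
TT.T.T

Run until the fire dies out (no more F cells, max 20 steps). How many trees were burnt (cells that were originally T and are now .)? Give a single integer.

Step 1: +3 fires, +1 burnt (F count now 3)
Step 2: +6 fires, +3 burnt (F count now 6)
Step 3: +6 fires, +6 burnt (F count now 6)
Step 4: +3 fires, +6 burnt (F count now 3)
Step 5: +2 fires, +3 burnt (F count now 2)
Step 6: +1 fires, +2 burnt (F count now 1)
Step 7: +0 fires, +1 burnt (F count now 0)
Fire out after step 7
Initially T: 22, now '.': 29
Total burnt (originally-T cells now '.'): 21

Answer: 21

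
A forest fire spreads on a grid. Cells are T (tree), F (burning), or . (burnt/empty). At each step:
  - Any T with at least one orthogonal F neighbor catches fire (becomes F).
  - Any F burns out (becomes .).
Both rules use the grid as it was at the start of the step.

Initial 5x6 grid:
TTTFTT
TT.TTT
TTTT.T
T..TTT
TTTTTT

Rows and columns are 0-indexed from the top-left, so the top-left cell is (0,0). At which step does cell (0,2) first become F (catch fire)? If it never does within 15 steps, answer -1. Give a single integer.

Step 1: cell (0,2)='F' (+3 fires, +1 burnt)
  -> target ignites at step 1
Step 2: cell (0,2)='.' (+4 fires, +3 burnt)
Step 3: cell (0,2)='.' (+5 fires, +4 burnt)
Step 4: cell (0,2)='.' (+5 fires, +5 burnt)
Step 5: cell (0,2)='.' (+4 fires, +5 burnt)
Step 6: cell (0,2)='.' (+3 fires, +4 burnt)
Step 7: cell (0,2)='.' (+1 fires, +3 burnt)
Step 8: cell (0,2)='.' (+0 fires, +1 burnt)
  fire out at step 8

1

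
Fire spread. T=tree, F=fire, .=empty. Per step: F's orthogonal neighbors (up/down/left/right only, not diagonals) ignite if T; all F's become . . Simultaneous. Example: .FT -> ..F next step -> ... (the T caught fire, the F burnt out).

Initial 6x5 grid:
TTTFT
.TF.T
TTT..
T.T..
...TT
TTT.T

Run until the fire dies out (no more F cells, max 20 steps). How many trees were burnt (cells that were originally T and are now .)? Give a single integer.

Answer: 11

Derivation:
Step 1: +4 fires, +2 burnt (F count now 4)
Step 2: +4 fires, +4 burnt (F count now 4)
Step 3: +2 fires, +4 burnt (F count now 2)
Step 4: +1 fires, +2 burnt (F count now 1)
Step 5: +0 fires, +1 burnt (F count now 0)
Fire out after step 5
Initially T: 17, now '.': 24
Total burnt (originally-T cells now '.'): 11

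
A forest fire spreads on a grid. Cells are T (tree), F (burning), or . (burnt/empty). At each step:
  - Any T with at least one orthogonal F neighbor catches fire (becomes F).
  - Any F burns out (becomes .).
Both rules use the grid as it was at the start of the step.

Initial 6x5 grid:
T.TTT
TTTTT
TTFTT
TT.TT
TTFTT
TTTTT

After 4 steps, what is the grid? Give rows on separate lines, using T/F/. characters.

Step 1: 6 trees catch fire, 2 burn out
  T.TTT
  TTFTT
  TF.FT
  TT.TT
  TF.FT
  TTFTT
Step 2: 11 trees catch fire, 6 burn out
  T.FTT
  TF.FT
  F...F
  TF.FT
  F...F
  TF.FT
Step 3: 7 trees catch fire, 11 burn out
  T..FT
  F...F
  .....
  F...F
  .....
  F...F
Step 4: 2 trees catch fire, 7 burn out
  F...F
  .....
  .....
  .....
  .....
  .....

F...F
.....
.....
.....
.....
.....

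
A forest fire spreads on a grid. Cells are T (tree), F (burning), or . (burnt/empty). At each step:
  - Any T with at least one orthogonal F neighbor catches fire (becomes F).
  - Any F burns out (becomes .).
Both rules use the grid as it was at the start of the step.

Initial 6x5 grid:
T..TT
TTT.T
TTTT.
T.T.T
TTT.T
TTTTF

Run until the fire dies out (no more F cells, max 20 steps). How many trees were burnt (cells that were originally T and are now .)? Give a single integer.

Answer: 19

Derivation:
Step 1: +2 fires, +1 burnt (F count now 2)
Step 2: +2 fires, +2 burnt (F count now 2)
Step 3: +2 fires, +2 burnt (F count now 2)
Step 4: +3 fires, +2 burnt (F count now 3)
Step 5: +2 fires, +3 burnt (F count now 2)
Step 6: +4 fires, +2 burnt (F count now 4)
Step 7: +2 fires, +4 burnt (F count now 2)
Step 8: +1 fires, +2 burnt (F count now 1)
Step 9: +1 fires, +1 burnt (F count now 1)
Step 10: +0 fires, +1 burnt (F count now 0)
Fire out after step 10
Initially T: 22, now '.': 27
Total burnt (originally-T cells now '.'): 19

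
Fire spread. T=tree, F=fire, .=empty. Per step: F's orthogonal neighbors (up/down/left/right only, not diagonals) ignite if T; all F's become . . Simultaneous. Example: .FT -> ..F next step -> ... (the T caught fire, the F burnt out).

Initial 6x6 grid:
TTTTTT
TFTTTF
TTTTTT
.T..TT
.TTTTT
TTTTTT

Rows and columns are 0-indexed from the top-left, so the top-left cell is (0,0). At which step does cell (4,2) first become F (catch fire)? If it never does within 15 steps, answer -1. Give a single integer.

Step 1: cell (4,2)='T' (+7 fires, +2 burnt)
Step 2: cell (4,2)='T' (+9 fires, +7 burnt)
Step 3: cell (4,2)='T' (+5 fires, +9 burnt)
Step 4: cell (4,2)='F' (+4 fires, +5 burnt)
  -> target ignites at step 4
Step 5: cell (4,2)='.' (+4 fires, +4 burnt)
Step 6: cell (4,2)='.' (+1 fires, +4 burnt)
Step 7: cell (4,2)='.' (+0 fires, +1 burnt)
  fire out at step 7

4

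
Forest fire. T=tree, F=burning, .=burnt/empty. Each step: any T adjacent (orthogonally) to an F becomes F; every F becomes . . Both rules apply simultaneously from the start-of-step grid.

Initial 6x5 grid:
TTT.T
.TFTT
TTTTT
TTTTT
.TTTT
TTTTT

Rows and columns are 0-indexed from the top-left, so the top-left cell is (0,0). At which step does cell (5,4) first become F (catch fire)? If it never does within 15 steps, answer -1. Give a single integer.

Step 1: cell (5,4)='T' (+4 fires, +1 burnt)
Step 2: cell (5,4)='T' (+5 fires, +4 burnt)
Step 3: cell (5,4)='T' (+7 fires, +5 burnt)
Step 4: cell (5,4)='T' (+5 fires, +7 burnt)
Step 5: cell (5,4)='T' (+3 fires, +5 burnt)
Step 6: cell (5,4)='F' (+2 fires, +3 burnt)
  -> target ignites at step 6
Step 7: cell (5,4)='.' (+0 fires, +2 burnt)
  fire out at step 7

6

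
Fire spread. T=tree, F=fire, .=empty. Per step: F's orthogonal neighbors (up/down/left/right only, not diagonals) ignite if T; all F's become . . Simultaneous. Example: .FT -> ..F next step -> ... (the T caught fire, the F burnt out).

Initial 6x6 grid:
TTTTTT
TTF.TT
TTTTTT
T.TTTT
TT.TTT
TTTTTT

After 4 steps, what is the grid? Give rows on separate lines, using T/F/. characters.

Step 1: 3 trees catch fire, 1 burn out
  TTFTTT
  TF..TT
  TTFTTT
  T.TTTT
  TT.TTT
  TTTTTT
Step 2: 6 trees catch fire, 3 burn out
  TF.FTT
  F...TT
  TF.FTT
  T.FTTT
  TT.TTT
  TTTTTT
Step 3: 5 trees catch fire, 6 burn out
  F...FT
  ....TT
  F...FT
  T..FTT
  TT.TTT
  TTTTTT
Step 4: 6 trees catch fire, 5 burn out
  .....F
  ....FT
  .....F
  F...FT
  TT.FTT
  TTTTTT

.....F
....FT
.....F
F...FT
TT.FTT
TTTTTT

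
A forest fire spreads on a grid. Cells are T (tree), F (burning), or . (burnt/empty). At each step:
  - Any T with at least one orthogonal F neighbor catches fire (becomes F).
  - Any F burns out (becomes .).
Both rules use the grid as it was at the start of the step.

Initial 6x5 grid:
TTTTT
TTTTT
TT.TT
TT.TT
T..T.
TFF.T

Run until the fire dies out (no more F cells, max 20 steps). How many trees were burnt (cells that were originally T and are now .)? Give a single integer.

Answer: 21

Derivation:
Step 1: +1 fires, +2 burnt (F count now 1)
Step 2: +1 fires, +1 burnt (F count now 1)
Step 3: +1 fires, +1 burnt (F count now 1)
Step 4: +2 fires, +1 burnt (F count now 2)
Step 5: +2 fires, +2 burnt (F count now 2)
Step 6: +2 fires, +2 burnt (F count now 2)
Step 7: +2 fires, +2 burnt (F count now 2)
Step 8: +2 fires, +2 burnt (F count now 2)
Step 9: +3 fires, +2 burnt (F count now 3)
Step 10: +3 fires, +3 burnt (F count now 3)
Step 11: +2 fires, +3 burnt (F count now 2)
Step 12: +0 fires, +2 burnt (F count now 0)
Fire out after step 12
Initially T: 22, now '.': 29
Total burnt (originally-T cells now '.'): 21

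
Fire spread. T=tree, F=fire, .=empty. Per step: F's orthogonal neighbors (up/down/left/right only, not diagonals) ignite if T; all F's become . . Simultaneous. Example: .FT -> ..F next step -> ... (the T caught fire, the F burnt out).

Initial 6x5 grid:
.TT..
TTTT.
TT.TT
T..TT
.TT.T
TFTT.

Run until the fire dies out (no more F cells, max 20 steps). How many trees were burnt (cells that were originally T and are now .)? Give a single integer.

Step 1: +3 fires, +1 burnt (F count now 3)
Step 2: +2 fires, +3 burnt (F count now 2)
Step 3: +0 fires, +2 burnt (F count now 0)
Fire out after step 3
Initially T: 19, now '.': 16
Total burnt (originally-T cells now '.'): 5

Answer: 5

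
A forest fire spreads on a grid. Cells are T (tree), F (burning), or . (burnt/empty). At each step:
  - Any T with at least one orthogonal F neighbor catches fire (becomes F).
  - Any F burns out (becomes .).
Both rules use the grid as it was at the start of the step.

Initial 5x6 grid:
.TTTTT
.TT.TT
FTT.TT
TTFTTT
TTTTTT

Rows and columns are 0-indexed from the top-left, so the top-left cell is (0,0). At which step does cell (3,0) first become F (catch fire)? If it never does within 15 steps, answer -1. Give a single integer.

Step 1: cell (3,0)='F' (+6 fires, +2 burnt)
  -> target ignites at step 1
Step 2: cell (3,0)='.' (+6 fires, +6 burnt)
Step 3: cell (3,0)='.' (+5 fires, +6 burnt)
Step 4: cell (3,0)='.' (+4 fires, +5 burnt)
Step 5: cell (3,0)='.' (+2 fires, +4 burnt)
Step 6: cell (3,0)='.' (+1 fires, +2 burnt)
Step 7: cell (3,0)='.' (+0 fires, +1 burnt)
  fire out at step 7

1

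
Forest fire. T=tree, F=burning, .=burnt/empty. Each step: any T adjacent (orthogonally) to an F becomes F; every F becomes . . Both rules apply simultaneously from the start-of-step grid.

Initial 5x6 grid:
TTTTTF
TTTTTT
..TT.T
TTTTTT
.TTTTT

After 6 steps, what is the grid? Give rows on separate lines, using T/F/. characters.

Step 1: 2 trees catch fire, 1 burn out
  TTTTF.
  TTTTTF
  ..TT.T
  TTTTTT
  .TTTTT
Step 2: 3 trees catch fire, 2 burn out
  TTTF..
  TTTTF.
  ..TT.F
  TTTTTT
  .TTTTT
Step 3: 3 trees catch fire, 3 burn out
  TTF...
  TTTF..
  ..TT..
  TTTTTF
  .TTTTT
Step 4: 5 trees catch fire, 3 burn out
  TF....
  TTF...
  ..TF..
  TTTTF.
  .TTTTF
Step 5: 5 trees catch fire, 5 burn out
  F.....
  TF....
  ..F...
  TTTF..
  .TTTF.
Step 6: 3 trees catch fire, 5 burn out
  ......
  F.....
  ......
  TTF...
  .TTF..

......
F.....
......
TTF...
.TTF..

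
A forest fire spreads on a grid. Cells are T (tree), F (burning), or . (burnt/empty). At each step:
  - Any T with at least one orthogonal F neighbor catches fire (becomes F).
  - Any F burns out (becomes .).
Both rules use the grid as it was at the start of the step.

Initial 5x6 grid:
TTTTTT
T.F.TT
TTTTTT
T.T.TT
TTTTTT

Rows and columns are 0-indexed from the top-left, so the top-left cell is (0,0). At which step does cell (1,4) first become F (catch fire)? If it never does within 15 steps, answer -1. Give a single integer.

Step 1: cell (1,4)='T' (+2 fires, +1 burnt)
Step 2: cell (1,4)='T' (+5 fires, +2 burnt)
Step 3: cell (1,4)='T' (+5 fires, +5 burnt)
Step 4: cell (1,4)='F' (+8 fires, +5 burnt)
  -> target ignites at step 4
Step 5: cell (1,4)='.' (+4 fires, +8 burnt)
Step 6: cell (1,4)='.' (+1 fires, +4 burnt)
Step 7: cell (1,4)='.' (+0 fires, +1 burnt)
  fire out at step 7

4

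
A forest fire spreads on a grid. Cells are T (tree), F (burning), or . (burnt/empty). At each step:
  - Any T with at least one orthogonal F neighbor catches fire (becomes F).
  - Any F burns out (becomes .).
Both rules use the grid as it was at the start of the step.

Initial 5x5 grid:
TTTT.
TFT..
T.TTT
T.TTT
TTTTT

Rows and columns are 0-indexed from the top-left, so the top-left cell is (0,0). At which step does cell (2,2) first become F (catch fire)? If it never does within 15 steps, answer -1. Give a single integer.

Step 1: cell (2,2)='T' (+3 fires, +1 burnt)
Step 2: cell (2,2)='F' (+4 fires, +3 burnt)
  -> target ignites at step 2
Step 3: cell (2,2)='.' (+4 fires, +4 burnt)
Step 4: cell (2,2)='.' (+4 fires, +4 burnt)
Step 5: cell (2,2)='.' (+3 fires, +4 burnt)
Step 6: cell (2,2)='.' (+1 fires, +3 burnt)
Step 7: cell (2,2)='.' (+0 fires, +1 burnt)
  fire out at step 7

2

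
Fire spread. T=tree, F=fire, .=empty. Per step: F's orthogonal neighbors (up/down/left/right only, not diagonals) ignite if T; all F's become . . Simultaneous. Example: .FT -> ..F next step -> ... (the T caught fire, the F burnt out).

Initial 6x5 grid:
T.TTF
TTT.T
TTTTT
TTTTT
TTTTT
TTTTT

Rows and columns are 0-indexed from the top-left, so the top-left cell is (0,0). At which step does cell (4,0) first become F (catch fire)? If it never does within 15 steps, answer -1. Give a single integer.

Step 1: cell (4,0)='T' (+2 fires, +1 burnt)
Step 2: cell (4,0)='T' (+2 fires, +2 burnt)
Step 3: cell (4,0)='T' (+3 fires, +2 burnt)
Step 4: cell (4,0)='T' (+4 fires, +3 burnt)
Step 5: cell (4,0)='T' (+5 fires, +4 burnt)
Step 6: cell (4,0)='T' (+5 fires, +5 burnt)
Step 7: cell (4,0)='T' (+3 fires, +5 burnt)
Step 8: cell (4,0)='F' (+2 fires, +3 burnt)
  -> target ignites at step 8
Step 9: cell (4,0)='.' (+1 fires, +2 burnt)
Step 10: cell (4,0)='.' (+0 fires, +1 burnt)
  fire out at step 10

8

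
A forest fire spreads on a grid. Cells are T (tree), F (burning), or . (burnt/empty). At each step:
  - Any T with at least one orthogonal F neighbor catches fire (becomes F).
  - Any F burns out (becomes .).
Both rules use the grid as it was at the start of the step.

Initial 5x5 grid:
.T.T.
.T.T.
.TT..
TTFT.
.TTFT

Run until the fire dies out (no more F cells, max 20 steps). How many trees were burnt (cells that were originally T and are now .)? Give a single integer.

Answer: 10

Derivation:
Step 1: +5 fires, +2 burnt (F count now 5)
Step 2: +3 fires, +5 burnt (F count now 3)
Step 3: +1 fires, +3 burnt (F count now 1)
Step 4: +1 fires, +1 burnt (F count now 1)
Step 5: +0 fires, +1 burnt (F count now 0)
Fire out after step 5
Initially T: 12, now '.': 23
Total burnt (originally-T cells now '.'): 10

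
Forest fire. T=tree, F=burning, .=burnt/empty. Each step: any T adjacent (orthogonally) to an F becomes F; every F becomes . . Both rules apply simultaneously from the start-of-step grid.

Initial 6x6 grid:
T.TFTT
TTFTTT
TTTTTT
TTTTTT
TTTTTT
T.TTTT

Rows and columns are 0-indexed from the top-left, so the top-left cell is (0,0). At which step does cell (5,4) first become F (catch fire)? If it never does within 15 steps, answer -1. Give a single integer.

Step 1: cell (5,4)='T' (+5 fires, +2 burnt)
Step 2: cell (5,4)='T' (+6 fires, +5 burnt)
Step 3: cell (5,4)='T' (+7 fires, +6 burnt)
Step 4: cell (5,4)='T' (+6 fires, +7 burnt)
Step 5: cell (5,4)='T' (+4 fires, +6 burnt)
Step 6: cell (5,4)='F' (+3 fires, +4 burnt)
  -> target ignites at step 6
Step 7: cell (5,4)='.' (+1 fires, +3 burnt)
Step 8: cell (5,4)='.' (+0 fires, +1 burnt)
  fire out at step 8

6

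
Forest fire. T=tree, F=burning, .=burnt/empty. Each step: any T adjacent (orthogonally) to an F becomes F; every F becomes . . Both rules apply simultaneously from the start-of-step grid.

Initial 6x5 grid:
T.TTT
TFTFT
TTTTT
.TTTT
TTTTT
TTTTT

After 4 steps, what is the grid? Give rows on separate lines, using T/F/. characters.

Step 1: 6 trees catch fire, 2 burn out
  T.TFT
  F.F.F
  TFTFT
  .TTTT
  TTTTT
  TTTTT
Step 2: 8 trees catch fire, 6 burn out
  F.F.F
  .....
  F.F.F
  .FTFT
  TTTTT
  TTTTT
Step 3: 4 trees catch fire, 8 burn out
  .....
  .....
  .....
  ..F.F
  TFTFT
  TTTTT
Step 4: 5 trees catch fire, 4 burn out
  .....
  .....
  .....
  .....
  F.F.F
  TFTFT

.....
.....
.....
.....
F.F.F
TFTFT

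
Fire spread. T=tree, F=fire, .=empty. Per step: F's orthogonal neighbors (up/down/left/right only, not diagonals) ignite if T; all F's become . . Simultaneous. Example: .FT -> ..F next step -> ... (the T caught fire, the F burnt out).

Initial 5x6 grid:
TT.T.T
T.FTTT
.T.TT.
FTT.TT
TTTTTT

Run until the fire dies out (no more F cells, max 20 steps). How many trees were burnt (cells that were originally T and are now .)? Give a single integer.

Answer: 18

Derivation:
Step 1: +3 fires, +2 burnt (F count now 3)
Step 2: +6 fires, +3 burnt (F count now 6)
Step 3: +3 fires, +6 burnt (F count now 3)
Step 4: +3 fires, +3 burnt (F count now 3)
Step 5: +2 fires, +3 burnt (F count now 2)
Step 6: +1 fires, +2 burnt (F count now 1)
Step 7: +0 fires, +1 burnt (F count now 0)
Fire out after step 7
Initially T: 21, now '.': 27
Total burnt (originally-T cells now '.'): 18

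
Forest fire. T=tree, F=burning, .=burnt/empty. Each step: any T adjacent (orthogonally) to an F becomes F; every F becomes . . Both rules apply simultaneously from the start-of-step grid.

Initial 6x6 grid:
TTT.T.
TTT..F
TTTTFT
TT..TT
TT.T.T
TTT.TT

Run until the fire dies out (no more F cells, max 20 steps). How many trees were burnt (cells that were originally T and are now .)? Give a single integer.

Answer: 23

Derivation:
Step 1: +3 fires, +2 burnt (F count now 3)
Step 2: +2 fires, +3 burnt (F count now 2)
Step 3: +3 fires, +2 burnt (F count now 3)
Step 4: +5 fires, +3 burnt (F count now 5)
Step 5: +5 fires, +5 burnt (F count now 5)
Step 6: +3 fires, +5 burnt (F count now 3)
Step 7: +2 fires, +3 burnt (F count now 2)
Step 8: +0 fires, +2 burnt (F count now 0)
Fire out after step 8
Initially T: 25, now '.': 34
Total burnt (originally-T cells now '.'): 23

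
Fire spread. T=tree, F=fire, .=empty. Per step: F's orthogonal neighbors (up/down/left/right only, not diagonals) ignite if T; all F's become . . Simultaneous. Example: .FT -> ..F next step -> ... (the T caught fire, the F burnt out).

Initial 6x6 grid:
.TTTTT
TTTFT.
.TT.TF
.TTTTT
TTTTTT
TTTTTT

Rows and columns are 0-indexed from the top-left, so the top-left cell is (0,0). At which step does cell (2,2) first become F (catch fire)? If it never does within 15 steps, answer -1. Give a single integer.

Step 1: cell (2,2)='T' (+5 fires, +2 burnt)
Step 2: cell (2,2)='F' (+6 fires, +5 burnt)
  -> target ignites at step 2
Step 3: cell (2,2)='.' (+8 fires, +6 burnt)
Step 4: cell (2,2)='.' (+4 fires, +8 burnt)
Step 5: cell (2,2)='.' (+3 fires, +4 burnt)
Step 6: cell (2,2)='.' (+2 fires, +3 burnt)
Step 7: cell (2,2)='.' (+1 fires, +2 burnt)
Step 8: cell (2,2)='.' (+0 fires, +1 burnt)
  fire out at step 8

2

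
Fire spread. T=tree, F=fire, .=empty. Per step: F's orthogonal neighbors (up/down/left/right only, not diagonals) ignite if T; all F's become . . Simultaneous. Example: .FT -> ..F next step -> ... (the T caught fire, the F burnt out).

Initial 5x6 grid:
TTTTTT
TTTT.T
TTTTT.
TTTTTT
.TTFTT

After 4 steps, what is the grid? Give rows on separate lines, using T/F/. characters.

Step 1: 3 trees catch fire, 1 burn out
  TTTTTT
  TTTT.T
  TTTTT.
  TTTFTT
  .TF.FT
Step 2: 5 trees catch fire, 3 burn out
  TTTTTT
  TTTT.T
  TTTFT.
  TTF.FT
  .F...F
Step 3: 5 trees catch fire, 5 burn out
  TTTTTT
  TTTF.T
  TTF.F.
  TF...F
  ......
Step 4: 4 trees catch fire, 5 burn out
  TTTFTT
  TTF..T
  TF....
  F.....
  ......

TTTFTT
TTF..T
TF....
F.....
......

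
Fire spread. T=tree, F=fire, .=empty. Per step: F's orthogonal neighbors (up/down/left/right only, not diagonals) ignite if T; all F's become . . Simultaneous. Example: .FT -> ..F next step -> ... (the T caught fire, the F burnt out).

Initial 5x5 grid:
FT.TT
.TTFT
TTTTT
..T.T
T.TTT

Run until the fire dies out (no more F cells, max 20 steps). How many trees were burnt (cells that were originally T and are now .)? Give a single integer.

Step 1: +5 fires, +2 burnt (F count now 5)
Step 2: +4 fires, +5 burnt (F count now 4)
Step 3: +3 fires, +4 burnt (F count now 3)
Step 4: +3 fires, +3 burnt (F count now 3)
Step 5: +1 fires, +3 burnt (F count now 1)
Step 6: +0 fires, +1 burnt (F count now 0)
Fire out after step 6
Initially T: 17, now '.': 24
Total burnt (originally-T cells now '.'): 16

Answer: 16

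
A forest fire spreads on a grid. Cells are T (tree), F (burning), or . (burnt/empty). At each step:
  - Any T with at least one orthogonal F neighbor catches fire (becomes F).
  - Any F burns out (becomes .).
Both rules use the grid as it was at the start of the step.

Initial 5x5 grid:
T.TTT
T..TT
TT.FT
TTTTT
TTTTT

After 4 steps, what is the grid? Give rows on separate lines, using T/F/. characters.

Step 1: 3 trees catch fire, 1 burn out
  T.TTT
  T..FT
  TT..F
  TTTFT
  TTTTT
Step 2: 5 trees catch fire, 3 burn out
  T.TFT
  T...F
  TT...
  TTF.F
  TTTFT
Step 3: 5 trees catch fire, 5 burn out
  T.F.F
  T....
  TT...
  TF...
  TTF.F
Step 4: 3 trees catch fire, 5 burn out
  T....
  T....
  TF...
  F....
  TF...

T....
T....
TF...
F....
TF...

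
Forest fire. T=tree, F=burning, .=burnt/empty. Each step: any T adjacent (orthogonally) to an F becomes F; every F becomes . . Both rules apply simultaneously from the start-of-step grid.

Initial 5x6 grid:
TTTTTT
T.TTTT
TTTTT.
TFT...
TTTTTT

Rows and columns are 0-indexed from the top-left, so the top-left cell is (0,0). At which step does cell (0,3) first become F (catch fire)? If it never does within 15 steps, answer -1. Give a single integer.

Step 1: cell (0,3)='T' (+4 fires, +1 burnt)
Step 2: cell (0,3)='T' (+4 fires, +4 burnt)
Step 3: cell (0,3)='T' (+4 fires, +4 burnt)
Step 4: cell (0,3)='T' (+5 fires, +4 burnt)
Step 5: cell (0,3)='F' (+4 fires, +5 burnt)
  -> target ignites at step 5
Step 6: cell (0,3)='.' (+2 fires, +4 burnt)
Step 7: cell (0,3)='.' (+1 fires, +2 burnt)
Step 8: cell (0,3)='.' (+0 fires, +1 burnt)
  fire out at step 8

5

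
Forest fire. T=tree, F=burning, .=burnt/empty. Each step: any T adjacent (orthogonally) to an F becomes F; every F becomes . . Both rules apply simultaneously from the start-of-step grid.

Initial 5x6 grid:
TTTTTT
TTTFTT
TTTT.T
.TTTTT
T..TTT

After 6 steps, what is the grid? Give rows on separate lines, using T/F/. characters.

Step 1: 4 trees catch fire, 1 burn out
  TTTFTT
  TTF.FT
  TTTF.T
  .TTTTT
  T..TTT
Step 2: 6 trees catch fire, 4 burn out
  TTF.FT
  TF...F
  TTF..T
  .TTFTT
  T..TTT
Step 3: 8 trees catch fire, 6 burn out
  TF...F
  F.....
  TF...F
  .TF.FT
  T..FTT
Step 4: 5 trees catch fire, 8 burn out
  F.....
  ......
  F.....
  .F...F
  T...FT
Step 5: 1 trees catch fire, 5 burn out
  ......
  ......
  ......
  ......
  T....F
Step 6: 0 trees catch fire, 1 burn out
  ......
  ......
  ......
  ......
  T.....

......
......
......
......
T.....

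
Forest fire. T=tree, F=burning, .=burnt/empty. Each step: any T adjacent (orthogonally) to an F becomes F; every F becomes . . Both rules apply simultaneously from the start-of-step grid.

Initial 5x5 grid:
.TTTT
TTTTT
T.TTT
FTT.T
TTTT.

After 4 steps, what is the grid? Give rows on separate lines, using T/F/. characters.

Step 1: 3 trees catch fire, 1 burn out
  .TTTT
  TTTTT
  F.TTT
  .FT.T
  FTTT.
Step 2: 3 trees catch fire, 3 burn out
  .TTTT
  FTTTT
  ..TTT
  ..F.T
  .FTT.
Step 3: 3 trees catch fire, 3 burn out
  .TTTT
  .FTTT
  ..FTT
  ....T
  ..FT.
Step 4: 4 trees catch fire, 3 burn out
  .FTTT
  ..FTT
  ...FT
  ....T
  ...F.

.FTTT
..FTT
...FT
....T
...F.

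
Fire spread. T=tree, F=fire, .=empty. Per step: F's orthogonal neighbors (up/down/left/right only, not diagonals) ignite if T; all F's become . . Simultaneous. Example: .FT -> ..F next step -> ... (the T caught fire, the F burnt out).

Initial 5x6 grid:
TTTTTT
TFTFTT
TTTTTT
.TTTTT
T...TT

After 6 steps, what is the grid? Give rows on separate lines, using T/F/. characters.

Step 1: 7 trees catch fire, 2 burn out
  TFTFTT
  F.F.FT
  TFTFTT
  .TTTTT
  T...TT
Step 2: 9 trees catch fire, 7 burn out
  F.F.FT
  .....F
  F.F.FT
  .FTFTT
  T...TT
Step 3: 4 trees catch fire, 9 burn out
  .....F
  ......
  .....F
  ..F.FT
  T...TT
Step 4: 2 trees catch fire, 4 burn out
  ......
  ......
  ......
  .....F
  T...FT
Step 5: 1 trees catch fire, 2 burn out
  ......
  ......
  ......
  ......
  T....F
Step 6: 0 trees catch fire, 1 burn out
  ......
  ......
  ......
  ......
  T.....

......
......
......
......
T.....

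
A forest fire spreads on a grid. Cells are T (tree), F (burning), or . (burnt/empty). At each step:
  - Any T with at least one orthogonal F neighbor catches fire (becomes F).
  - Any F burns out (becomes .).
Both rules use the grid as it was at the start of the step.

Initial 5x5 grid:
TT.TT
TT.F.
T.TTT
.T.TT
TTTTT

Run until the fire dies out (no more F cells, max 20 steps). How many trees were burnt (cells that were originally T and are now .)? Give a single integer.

Answer: 13

Derivation:
Step 1: +2 fires, +1 burnt (F count now 2)
Step 2: +4 fires, +2 burnt (F count now 4)
Step 3: +2 fires, +4 burnt (F count now 2)
Step 4: +2 fires, +2 burnt (F count now 2)
Step 5: +1 fires, +2 burnt (F count now 1)
Step 6: +2 fires, +1 burnt (F count now 2)
Step 7: +0 fires, +2 burnt (F count now 0)
Fire out after step 7
Initially T: 18, now '.': 20
Total burnt (originally-T cells now '.'): 13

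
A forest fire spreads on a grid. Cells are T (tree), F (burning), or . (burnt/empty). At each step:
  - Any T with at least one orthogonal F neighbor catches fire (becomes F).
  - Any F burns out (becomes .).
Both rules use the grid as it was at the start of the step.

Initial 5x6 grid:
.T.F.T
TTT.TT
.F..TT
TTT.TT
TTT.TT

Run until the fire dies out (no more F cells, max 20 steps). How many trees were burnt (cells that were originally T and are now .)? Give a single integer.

Step 1: +2 fires, +2 burnt (F count now 2)
Step 2: +6 fires, +2 burnt (F count now 6)
Step 3: +2 fires, +6 burnt (F count now 2)
Step 4: +0 fires, +2 burnt (F count now 0)
Fire out after step 4
Initially T: 19, now '.': 21
Total burnt (originally-T cells now '.'): 10

Answer: 10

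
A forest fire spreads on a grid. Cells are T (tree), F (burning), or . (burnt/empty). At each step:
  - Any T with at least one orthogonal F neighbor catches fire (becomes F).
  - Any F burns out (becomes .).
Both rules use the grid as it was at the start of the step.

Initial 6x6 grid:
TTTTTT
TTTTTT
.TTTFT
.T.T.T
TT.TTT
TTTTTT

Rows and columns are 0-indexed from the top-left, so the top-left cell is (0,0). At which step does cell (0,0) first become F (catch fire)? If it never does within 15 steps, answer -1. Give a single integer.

Step 1: cell (0,0)='T' (+3 fires, +1 burnt)
Step 2: cell (0,0)='T' (+6 fires, +3 burnt)
Step 3: cell (0,0)='T' (+6 fires, +6 burnt)
Step 4: cell (0,0)='T' (+6 fires, +6 burnt)
Step 5: cell (0,0)='T' (+5 fires, +6 burnt)
Step 6: cell (0,0)='F' (+3 fires, +5 burnt)
  -> target ignites at step 6
Step 7: cell (0,0)='.' (+1 fires, +3 burnt)
Step 8: cell (0,0)='.' (+0 fires, +1 burnt)
  fire out at step 8

6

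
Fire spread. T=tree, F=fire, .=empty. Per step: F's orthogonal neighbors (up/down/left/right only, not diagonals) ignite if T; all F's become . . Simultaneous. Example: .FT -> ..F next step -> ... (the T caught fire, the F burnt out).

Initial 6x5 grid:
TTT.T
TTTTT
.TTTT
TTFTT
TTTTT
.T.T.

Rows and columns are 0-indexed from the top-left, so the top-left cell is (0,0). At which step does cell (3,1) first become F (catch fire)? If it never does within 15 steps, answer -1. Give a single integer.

Step 1: cell (3,1)='F' (+4 fires, +1 burnt)
  -> target ignites at step 1
Step 2: cell (3,1)='.' (+7 fires, +4 burnt)
Step 3: cell (3,1)='.' (+8 fires, +7 burnt)
Step 4: cell (3,1)='.' (+3 fires, +8 burnt)
Step 5: cell (3,1)='.' (+2 fires, +3 burnt)
Step 6: cell (3,1)='.' (+0 fires, +2 burnt)
  fire out at step 6

1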